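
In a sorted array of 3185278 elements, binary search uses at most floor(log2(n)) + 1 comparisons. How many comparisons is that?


Halving sequence: 3185278 -> 1592639 -> 796319 -> 398159 -> 199079 -> 99539 -> 49769 -> 24884 -> 12442 -> 6221 -> 3110 -> 1555 -> 777 -> 388 -> 194 -> 97 -> 48 -> 24 -> 12 -> 6 -> 3 -> 1
Number of halvings = 21
Max comparisons = 21 + 1 = 22


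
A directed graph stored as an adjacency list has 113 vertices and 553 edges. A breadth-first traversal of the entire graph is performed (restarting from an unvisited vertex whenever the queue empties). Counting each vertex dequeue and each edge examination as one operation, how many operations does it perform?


A full BFS traversal dequeues each vertex once and examines each edge once.
Vertex visits: 113
Edge visits: 553
V + E = 113 + 553 = 666


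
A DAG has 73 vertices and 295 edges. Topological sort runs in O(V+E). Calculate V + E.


V = 73 (vertex processing)
E = 295 (edge processing)
V + E = 73 + 295 = 368


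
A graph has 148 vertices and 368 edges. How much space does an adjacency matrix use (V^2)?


Adjacency matrix: V x V grid of entries
Space = V^2 = 148^2 = 148 * 148 = 21904


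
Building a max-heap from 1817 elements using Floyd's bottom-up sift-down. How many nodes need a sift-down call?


In a heap of 1817 elements (0-indexed array):
  Last element index: 1816
  Parent of last element: floor((1816 - 1) / 2) = 907
  Internal nodes: indices 0 to 907
  Count = floor(1817/2) = 908


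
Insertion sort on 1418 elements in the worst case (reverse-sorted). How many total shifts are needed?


In the worst case (reverse-sorted), each element shifts past all previous:
  Element 1: 1 shifts
  Element 2: 2 shifts
  Element 3: 3 shifts
  Element 4: 4 shifts
  Element 5: 5 shifts
  ...
  Element 1417: 1417 shifts
Total = 1 + 2 + ... + 1417
= 1418*(1418-1)/2 = 1004653


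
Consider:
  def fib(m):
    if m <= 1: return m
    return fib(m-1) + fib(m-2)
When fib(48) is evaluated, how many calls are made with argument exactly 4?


Let N(m) = number of times fib(m) is called while evaluating fib(48).
N(48) = 1 (the initial call).
N(47) = 1 (only fib(48) calls it).
For 1 <= m <= 46: fib(m) is called by fib(m+1) and fib(m+2), so
  N(m) = N(m+1) + N(m+2).
fib(0) is called only by fib(2), so N(0) = N(2).
Walk down from m=48:
  N(48)=1, N(47)=1, N(46)=2, N(45)=3, N(44)=5, N(43)=8, N(42)=13, N(41)=21, N(40)=34, N(39)=55, N(38)=89, N(37)=144, N(36)=233, N(35)=377, N(34)=610, N(33)=987, N(32)=1597, N(31)=2584, N(30)=4181, N(29)=6765, N(28)=10946, N(27)=17711, N(26)=28657, N(25)=46368, N(24)=75025, N(23)=121393, N(22)=196418, N(21)=317811, N(20)=514229, N(19)=832040, N(18)=1346269, N(17)=2178309, N(16)=3524578, N(15)=5702887, N(14)=9227465, N(13)=14930352, N(12)=24157817, N(11)=39088169, N(10)=63245986, N(9)=102334155, N(8)=165580141, N(7)=267914296, N(6)=433494437, N(5)=701408733, N(4)=1134903170
N(4) = 1134903170


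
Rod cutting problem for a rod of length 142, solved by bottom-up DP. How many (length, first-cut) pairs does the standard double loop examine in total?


For each subproblem length i = 1..142, the inner loop considers i possible first cuts.
Total = 1 + 2 + ... + 142
= 142*(142+1)/2
= 142*143/2 = 10153


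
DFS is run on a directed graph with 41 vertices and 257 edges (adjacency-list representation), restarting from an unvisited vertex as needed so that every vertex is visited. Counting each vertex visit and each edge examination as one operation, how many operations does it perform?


A full DFS traversal processes each vertex exactly once (push/pop on stack).
Each directed edge is examined once.
V = 41, E = 257
V + E = 298


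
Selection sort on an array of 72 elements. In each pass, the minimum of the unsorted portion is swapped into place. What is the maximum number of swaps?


Selection sort performs one swap per pass:
  Pass 1: find min in positions 0 to 71, swap with position 0
  Pass 2: find min in positions 1 to 71, swap with position 1
  Pass 3: find min in positions 2 to 71, swap with position 2
  Pass 4: find min in positions 3 to 71, swap with position 3
  Pass 5: find min in positions 4 to 71, swap with position 4
  ... (66 more passes)
Total passes (and swaps) = n - 1 = 72 - 1 = 71


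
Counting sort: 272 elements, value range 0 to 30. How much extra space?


n = 272 (output array)
k = 31 (count array for 31 distinct values)
Extra space = 272 + 31 = 303


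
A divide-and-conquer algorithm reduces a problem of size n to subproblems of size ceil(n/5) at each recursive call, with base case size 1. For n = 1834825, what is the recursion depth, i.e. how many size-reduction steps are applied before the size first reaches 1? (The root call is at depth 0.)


Each step divides the size by 5 (rounding up); after k steps the size is ceil(n/5^k), which equals 1 exactly when 5^k >= n.
So the depth is the smallest k with 5^k >= 1834825, i.e. ceil(log_5(1834825)).
5^8 = 390625 < 1834825 <= 1953125 = 5^9
Recursion depth = 9


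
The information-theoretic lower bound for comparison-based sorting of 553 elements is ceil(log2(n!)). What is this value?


A binary decision tree of height h has at most 2^h leaves and needs at least n! of them, so h >= ceil(log2(n!)).
553! is far too large to multiply out, so use Stirling's series:
  ln(n!) ~ n ln n - n + (1/2) ln(2 pi n) + 1/(12n)  (error below 1/(360 n^3), negligible here)
  ln(553) = 6.3153580
  n ln n = 553 * 6.3153580 = 3492.3930
  (1/2) ln(2 pi * 553) = (1/2) ln(3474.6015) = 4.0766
  1/(12*553) = 0.0002
  ln(553!) ~ 3492.3930 - 553 + 4.0766 + 0.0002 = 2943.4698
Convert to base 2: log2(553!) = 2943.4698 / ln 2 = 2943.4698 / 0.69314718 = 4246.5293
ceil(4246.5293) = 4247


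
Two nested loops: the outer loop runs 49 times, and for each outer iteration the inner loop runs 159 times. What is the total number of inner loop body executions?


Outer loop: 49 iterations
Inner loop: 159 iterations per outer iteration
Total = 49 * 159 = 7791


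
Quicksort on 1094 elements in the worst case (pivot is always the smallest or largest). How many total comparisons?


In the worst case, each partition step picks the worst pivot:
  Partition 1: 1093 comparisons (n-1 elements to compare)
  Partition 2: 1092 comparisons
  Partition 3: 1091 comparisons
  Partition 4: 1090 comparisons
  Partition 5: 1089 comparisons
  ...
  Last partition: 0 comparisons
Total = (n-1) + (n-2) + ... + 1 + 0 = n*(n-1)/2
= 1094*1093/2 = 597871


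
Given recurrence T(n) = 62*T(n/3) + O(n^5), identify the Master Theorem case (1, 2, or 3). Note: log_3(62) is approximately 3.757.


Master Theorem parameters: a=62, b=3, c=5
log_b(a) = 3.757
Compare b^c with a: 3^5 = 243 > 62, so c > log_b(a).
Comparing c=5 vs log_b(a)=3.757:
5 > 3.757 => Case 3
Result: T(n) = O(n^5)
Master Theorem case = 3


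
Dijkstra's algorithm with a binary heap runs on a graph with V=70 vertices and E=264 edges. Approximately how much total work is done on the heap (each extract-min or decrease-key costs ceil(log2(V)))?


Dijkstra with a binary heap: each vertex is extracted once, each edge may relax once.
Each heap operation costs O(log V).
V + E = 70 + 264 = 334
ceil(log2(70)) = 7 (since 2^6 = 64 < 70 <= 128 = 2^7)
Total heap work = (V+E) * ceil(log2(V)) = 334 * 7 = 2338


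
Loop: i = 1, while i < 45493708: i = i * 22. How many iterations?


i multiplies by 22 each step:
i = 1 -> 22 -> 484 -> 10648 -> 234256 -> 5153632 -> 113379904 (stop)
Iterations = ceil(log_22(45493708)) = 6


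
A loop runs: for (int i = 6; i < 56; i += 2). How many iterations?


Loop starts at i = 6, increments by 2, stops when i >= 56.
Number of iterations = ceil((56 - 6) / 2)
= ceil(50 / 2)
= 25


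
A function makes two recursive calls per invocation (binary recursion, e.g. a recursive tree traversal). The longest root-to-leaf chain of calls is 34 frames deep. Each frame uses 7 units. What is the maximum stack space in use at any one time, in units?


Binary recursion: the two calls run one after the other, so only one root-to-leaf chain of frames is on the stack at a time.
Maximum depth (longest chain) = 34 frames
Each frame = 7 units
Max stack space = 34 * 7 = 238


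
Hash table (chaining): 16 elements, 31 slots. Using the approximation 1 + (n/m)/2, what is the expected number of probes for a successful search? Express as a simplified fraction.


Computing expected probes:
alpha = 16/31
= 1 + alpha/2
= 1 + 16/(2*31)
= (2*31 + 16) / (2*31)
= 78/62 = 39/31


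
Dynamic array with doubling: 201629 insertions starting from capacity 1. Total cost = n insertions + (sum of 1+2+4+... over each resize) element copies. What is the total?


n = 201629
Insertion costs: 201629
Resizes copy 1, 2, 4, ... up to the largest power of 2 that is <= n-1 = 201628, i.e. 131072.
Copy costs = 1 + 2 + 4 + 8 + 16 + 32 + 64 + 128 + 256 + 512 + 1024 + 2048 + 4096 + 8192 + 16384 + 32768 + 65536 + 131072 = 262143
Total = 201629 + 262143 = 463772


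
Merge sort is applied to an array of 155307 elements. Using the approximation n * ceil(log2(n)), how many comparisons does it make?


Merge sort divides the array into halves recursively.
Number of levels = ceil(log2(155307)) = 18
At each level, approximately n = 155307 comparisons are needed for merging.
Total comparisons ~ n * ceil(log2(n)) = 155307 * 18 = 2795526


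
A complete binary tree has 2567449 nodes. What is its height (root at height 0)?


In a complete binary tree, level k holds nodes 2^k .. 2^(k+1)-1 (1-indexed).
Height = floor(log2(n)) = floor(log2(2567449)) = 21
Check: 2^21 = 2097152 <= 2567449 < 4194304 = 2^22


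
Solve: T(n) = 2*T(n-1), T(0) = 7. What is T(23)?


Unrolling:
T(23) = 2*T(22) = 2^2*T(21) = ... = 2^23*T(0)
= 2^23 * 7
= 8388608 * 7 = 58720256


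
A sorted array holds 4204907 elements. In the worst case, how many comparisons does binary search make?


Halving sequence: 4204907 -> 2102453 -> 1051226 -> 525613 -> 262806 -> 131403 -> 65701 -> 32850 -> 16425 -> 8212 -> 4106 -> 2053 -> 1026 -> 513 -> 256 -> 128 -> 64 -> 32 -> 16 -> 8 -> 4 -> 2 -> 1
Number of halvings = 22
Max comparisons = 22 + 1 = 23


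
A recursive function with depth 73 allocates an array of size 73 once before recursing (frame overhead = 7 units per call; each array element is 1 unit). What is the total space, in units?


Array allocation: 73 units (allocated once)
Stack frames: 73 deep * 7 per frame = 511 units
Total = 73 + 511 = 584


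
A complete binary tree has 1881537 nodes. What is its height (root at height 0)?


In a complete binary tree, level k holds nodes 2^k .. 2^(k+1)-1 (1-indexed).
Height = floor(log2(n)) = floor(log2(1881537)) = 20
Check: 2^20 = 1048576 <= 1881537 < 2097152 = 2^21


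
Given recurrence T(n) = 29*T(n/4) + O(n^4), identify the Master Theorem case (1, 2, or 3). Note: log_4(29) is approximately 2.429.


Master Theorem parameters: a=29, b=4, c=4
log_b(a) = 2.429
Compare b^c with a: 4^4 = 256 > 29, so c > log_b(a).
Comparing c=4 vs log_b(a)=2.429:
4 > 2.429 => Case 3
Result: T(n) = O(n^4)
Master Theorem case = 3


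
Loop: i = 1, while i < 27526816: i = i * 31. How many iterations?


i multiplies by 31 each step:
i = 1 -> 31 -> 961 -> 29791 -> 923521 -> 28629151 (stop)
Iterations = ceil(log_31(27526816)) = 5


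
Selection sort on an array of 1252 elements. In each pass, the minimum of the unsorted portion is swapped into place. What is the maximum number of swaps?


Selection sort performs one swap per pass:
  Pass 1: find min in positions 0 to 1251, swap with position 0
  Pass 2: find min in positions 1 to 1251, swap with position 1
  Pass 3: find min in positions 2 to 1251, swap with position 2
  Pass 4: find min in positions 3 to 1251, swap with position 3
  Pass 5: find min in positions 4 to 1251, swap with position 4
  ... (1246 more passes)
Total passes (and swaps) = n - 1 = 1252 - 1 = 1251


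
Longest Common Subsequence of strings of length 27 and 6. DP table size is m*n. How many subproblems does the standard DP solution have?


DP table indexed by positions in both strings.
First string: 27 positions
Second string: 6 positions
Total = 27 * 6 = 162


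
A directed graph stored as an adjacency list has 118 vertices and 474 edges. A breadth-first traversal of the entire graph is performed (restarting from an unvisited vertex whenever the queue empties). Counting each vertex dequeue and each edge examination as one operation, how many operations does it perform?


A full BFS traversal dequeues each vertex once and examines each edge once.
Vertex visits: 118
Edge visits: 474
V + E = 118 + 474 = 592


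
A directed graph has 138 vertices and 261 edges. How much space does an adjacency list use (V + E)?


Adjacency list: one list head per vertex + one entry per edge
Vertex heads: 138
Edge entries: 261
Total = 138 + 261 = 399


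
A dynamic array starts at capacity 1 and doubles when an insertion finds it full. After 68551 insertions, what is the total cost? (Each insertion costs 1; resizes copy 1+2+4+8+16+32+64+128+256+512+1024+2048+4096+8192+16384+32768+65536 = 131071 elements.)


Insertion cost: 68551 (one per element)
Resizes occur just before inserting elements 2, 3, 5, 9, ...
Elements copied at each resize: 1 + 2 + 4 + 8 + 16 + 32 + 64 + 128 + 256 + 512 + 1024 + 2048 + 4096 + 8192 + 16384 + 32768 + 65536
Sum of copies = 131071 (geometric series: 2^k - 1)
Total = 68551 + 131071 = 199622


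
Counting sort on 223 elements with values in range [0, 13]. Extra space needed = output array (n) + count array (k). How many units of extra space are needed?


Output array size: 223 (to store sorted result)
Count array size: 14 (one slot per possible value, range 0 to 13)
Total extra space = 223 + 14 = 237


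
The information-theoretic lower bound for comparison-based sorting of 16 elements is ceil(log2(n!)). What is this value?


A binary decision tree of height h has at most 2^h leaves and needs at least n! of them, so h >= ceil(log2(n!)).
Compute 16! as a running product:
  x2 = 2, x3 = 6, x4 = 24, x5 = 120
  x6 = 720, x7 = 5040, x8 = 40320, x9 = 362880
  x10 = 3628800, x11 = 39916800, x12 = 479001600, x13 = 6227020800
  x14 = 87178291200, x15 = 1307674368000, x16 = 20922789888000
16! = 20922789888000
Bracket between powers of 2:
  2^44 = 17592186044416 < 20922789888000 <= 35184372088832 = 2^45
So ceil(log2(16!)) = 45


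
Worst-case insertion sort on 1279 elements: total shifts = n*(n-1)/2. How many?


Sum of shifts = 1 + 2 + 3 + ... + 1278
= 1279 * 1278 / 2
= 1634562 / 2
= 817281


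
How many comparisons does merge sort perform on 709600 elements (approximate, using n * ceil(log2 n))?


Recursion depth: ceil(log2(709600)) = 20
Each recursion level merges n = 709600 elements
Total = 709600 * 20 = 14192000


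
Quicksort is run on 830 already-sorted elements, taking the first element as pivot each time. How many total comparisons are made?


Sum of comparisons per partition:
829 + 828 + ... + 1 + 0
= 830 * (830 - 1) / 2
= 830 * 829 / 2
= 344035


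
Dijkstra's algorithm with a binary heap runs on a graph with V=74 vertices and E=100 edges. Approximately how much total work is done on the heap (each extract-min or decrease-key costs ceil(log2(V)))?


Dijkstra with a binary heap: each vertex is extracted once, each edge may relax once.
Each heap operation costs O(log V).
V + E = 74 + 100 = 174
ceil(log2(74)) = 7 (since 2^6 = 64 < 74 <= 128 = 2^7)
Total heap work = (V+E) * ceil(log2(V)) = 174 * 7 = 1218


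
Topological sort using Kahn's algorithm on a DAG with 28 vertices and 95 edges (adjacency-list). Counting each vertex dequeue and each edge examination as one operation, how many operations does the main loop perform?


Kahn's algorithm:
  1. Compute in-degrees: O(V + E)
  2. Process queue: each vertex dequeued once (O(V))
     each edge examined once (O(E))
Total = V + E = 28 + 95 = 123


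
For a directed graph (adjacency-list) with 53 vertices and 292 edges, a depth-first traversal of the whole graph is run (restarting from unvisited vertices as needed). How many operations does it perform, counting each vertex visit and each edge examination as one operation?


A full DFS traversal visits each vertex once and examines each edge once.
V = 53
E = 292
Sum = 53 + 292 = 345


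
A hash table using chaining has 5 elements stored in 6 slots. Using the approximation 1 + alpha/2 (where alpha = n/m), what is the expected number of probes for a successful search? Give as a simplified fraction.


Load factor alpha = n/m = 5/6
Expected probes = 1 + alpha/2 = 1 + 5/(2*6)
= 1 + 5/12
= 12/12 + 5/12
= 17/12


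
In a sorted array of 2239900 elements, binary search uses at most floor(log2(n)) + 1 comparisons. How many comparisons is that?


Halving sequence: 2239900 -> 1119950 -> 559975 -> 279987 -> 139993 -> 69996 -> 34998 -> 17499 -> 8749 -> 4374 -> 2187 -> 1093 -> 546 -> 273 -> 136 -> 68 -> 34 -> 17 -> 8 -> 4 -> 2 -> 1
Number of halvings = 21
Max comparisons = 21 + 1 = 22


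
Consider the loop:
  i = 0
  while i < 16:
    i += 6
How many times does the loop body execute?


Starting at i = 0, each iteration adds 6.
Iterations until i >= 16:
  Iteration 1: i = 0 -> i = 6
  Iteration 2: i = 6 -> i = 12
  Iteration 3: i = 12 -> i = 18
Total iterations = ceil(16/6) = 3


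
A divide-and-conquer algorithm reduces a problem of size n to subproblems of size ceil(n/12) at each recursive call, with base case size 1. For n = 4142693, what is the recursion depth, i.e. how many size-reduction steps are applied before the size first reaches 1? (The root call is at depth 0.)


Each step divides the size by 12 (rounding up); after k steps the size is ceil(n/12^k), which equals 1 exactly when 12^k >= n.
So the depth is the smallest k with 12^k >= 4142693, i.e. ceil(log_12(4142693)).
12^6 = 2985984 < 4142693 <= 35831808 = 12^7
Recursion depth = 7


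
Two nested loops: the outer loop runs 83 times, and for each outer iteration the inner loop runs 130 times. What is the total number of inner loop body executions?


Outer loop: 83 iterations
Inner loop: 130 iterations per outer iteration
Total = 83 * 130 = 10790


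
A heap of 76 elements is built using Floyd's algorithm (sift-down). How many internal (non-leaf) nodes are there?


Leaf nodes occupy roughly half the array.
Sift-down is called for each internal node, starting from the last one.
Internal nodes = floor(n/2) = floor(76/2) = 38


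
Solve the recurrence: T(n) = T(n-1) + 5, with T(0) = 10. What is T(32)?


Unrolling the recurrence:
T(32) = T(31) + 5
       = T(30) + 5 + 5
       = T(29) + 5*3
       ...
       = T(0) + 5*32
       = 10 + 160 = 170


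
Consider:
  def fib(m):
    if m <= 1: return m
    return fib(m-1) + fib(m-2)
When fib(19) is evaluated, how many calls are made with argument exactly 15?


Let N(m) = number of times fib(m) is called while evaluating fib(19).
N(19) = 1 (the initial call).
N(18) = 1 (only fib(19) calls it).
For 1 <= m <= 17: fib(m) is called by fib(m+1) and fib(m+2), so
  N(m) = N(m+1) + N(m+2).
fib(0) is called only by fib(2), so N(0) = N(2).
Walk down from m=19:
  N(19)=1, N(18)=1, N(17)=2, N(16)=3, N(15)=5
N(15) = 5


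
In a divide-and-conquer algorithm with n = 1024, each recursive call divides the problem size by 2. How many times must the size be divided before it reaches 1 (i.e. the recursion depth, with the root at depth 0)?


Number of divisions = log_2(1024)
Sizes: 1024 -> 512 -> 256 -> 128 -> 64 -> 32 -> 16 -> 8 -> 4 -> 2 -> 1 (10 divisions)
Recursion depth = 10


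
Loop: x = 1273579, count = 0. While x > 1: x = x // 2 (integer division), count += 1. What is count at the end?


The variable x halves each step:
x = 1273579 -> 636789 -> 318394 -> 159197 -> 79598 -> 39799 -> 19899 -> 9949 -> 4974 -> 2487 -> 1243 -> 621 -> 310 -> 155 -> 77 -> 38 -> 19 -> 9 -> 4 -> 2 -> 1
Number of halvings = floor(log2(1273579)) = 20


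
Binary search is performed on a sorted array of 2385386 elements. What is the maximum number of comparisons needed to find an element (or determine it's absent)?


Binary search halves the search space each comparison:
  Step 1: search space = 2385386 -> 1192693
  Step 2: search space = 1192693 -> 596346
  Step 3: search space = 596346 -> 298173
  Step 4: search space = 298173 -> 149086
  Step 5: search space = 149086 -> 74543
  Step 6: search space = 74543 -> 37271
  Step 7: search space = 37271 -> 18635
  Step 8: search space = 18635 -> 9317
  Step 9: search space = 9317 -> 4658
  Step 10: search space = 4658 -> 2329
  Step 11: search space = 2329 -> 1164
  Step 12: search space = 1164 -> 582
  Step 13: search space = 582 -> 291
  Step 14: search space = 291 -> 145
  Step 15: search space = 145 -> 72
  Step 16: search space = 72 -> 36
  Step 17: search space = 36 -> 18
  Step 18: search space = 18 -> 9
  Step 19: search space = 9 -> 4
  Step 20: search space = 4 -> 2
  Step 21: search space = 2 -> 1
  Step 22: search space = 1 (final check)
Maximum comparisons = floor(log2(2385386)) + 1 = 21 + 1 = 22


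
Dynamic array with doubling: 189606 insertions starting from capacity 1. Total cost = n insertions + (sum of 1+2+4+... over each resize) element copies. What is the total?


n = 189606
Insertion costs: 189606
Resizes copy 1, 2, 4, ... up to the largest power of 2 that is <= n-1 = 189605, i.e. 131072.
Copy costs = 1 + 2 + 4 + 8 + 16 + 32 + 64 + 128 + 256 + 512 + 1024 + 2048 + 4096 + 8192 + 16384 + 32768 + 65536 + 131072 = 262143
Total = 189606 + 262143 = 451749


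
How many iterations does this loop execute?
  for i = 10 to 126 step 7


The loop variable i takes values starting at 10 and increments by 7 each iteration.
Sequence: i = 10, 17, 24, 31, 38, 45, 52, 59, 66, ...
The upper bound 126 is inclusive, so the count is floor((last - first) / step) + 1:
floor((126 - 10) / 7) + 1 = floor(116/7) + 1 = 16 + 1 = 17


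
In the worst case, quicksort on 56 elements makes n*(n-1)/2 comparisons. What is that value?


Sum of comparisons per partition:
55 + 54 + ... + 1 + 0
= 56 * (56 - 1) / 2
= 56 * 55 / 2
= 1540


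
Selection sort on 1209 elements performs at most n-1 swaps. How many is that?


Each of the 1208 passes places one element in its final position.
Pass 1: swap minimum into position 0
Pass 2: swap minimum of remaining into position 1
...
Pass 1208: last two elements, one swap
Maximum swaps = 1209 - 1 = 1208


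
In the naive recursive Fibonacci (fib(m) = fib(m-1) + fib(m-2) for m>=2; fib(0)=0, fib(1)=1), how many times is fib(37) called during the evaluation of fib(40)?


Let N(m) = number of times fib(m) is called while evaluating fib(40).
N(40) = 1 (the initial call).
N(39) = 1 (only fib(40) calls it).
For 1 <= m <= 38: fib(m) is called by fib(m+1) and fib(m+2), so
  N(m) = N(m+1) + N(m+2).
fib(0) is called only by fib(2), so N(0) = N(2).
Walk down from m=40:
  N(40)=1, N(39)=1, N(38)=2, N(37)=3
N(37) = 3


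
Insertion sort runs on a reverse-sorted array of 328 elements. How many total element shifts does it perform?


Sum of shifts = 1 + 2 + 3 + ... + 327
= 328 * 327 / 2
= 107256 / 2
= 53628


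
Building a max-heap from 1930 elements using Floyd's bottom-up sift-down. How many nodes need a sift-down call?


In a heap of 1930 elements (0-indexed array):
  Last element index: 1929
  Parent of last element: floor((1929 - 1) / 2) = 964
  Internal nodes: indices 0 to 964
  Count = floor(1930/2) = 965


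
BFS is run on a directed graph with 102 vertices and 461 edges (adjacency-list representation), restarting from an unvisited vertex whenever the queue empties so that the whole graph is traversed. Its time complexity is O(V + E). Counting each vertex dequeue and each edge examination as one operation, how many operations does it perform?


A full BFS traversal dequeues each vertex exactly once and examines each directed edge exactly once.
V = 102 (vertex processing cost)
E = 461 (edge examination cost)
Total operations proportional to V + E = 102 + 461 = 563


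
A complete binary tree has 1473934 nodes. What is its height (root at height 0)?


In a complete binary tree, level k holds nodes 2^k .. 2^(k+1)-1 (1-indexed).
Height = floor(log2(n)) = floor(log2(1473934)) = 20
Check: 2^20 = 1048576 <= 1473934 < 2097152 = 2^21


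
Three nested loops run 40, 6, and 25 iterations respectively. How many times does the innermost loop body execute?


Loop 1 (outermost): 40 iterations
Loop 2 (middle): 6 iterations per outer
Loop 3 (innermost): 25 iterations per middle
Total = 40 * 6 * 25 = 6000


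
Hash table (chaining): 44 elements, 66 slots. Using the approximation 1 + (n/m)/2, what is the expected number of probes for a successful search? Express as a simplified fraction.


Computing expected probes:
alpha = 44/66
= 1 + alpha/2
= 1 + 44/(2*66)
= (2*66 + 44) / (2*66)
= 176/132 = 4/3


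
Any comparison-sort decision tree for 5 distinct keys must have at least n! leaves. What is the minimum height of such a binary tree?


A binary decision tree of height h has at most 2^h leaves and needs at least n! of them, so h >= ceil(log2(n!)).
Compute 5! as a running product:
  x2 = 2, x3 = 6, x4 = 24, x5 = 120
5! = 120
Bracket between powers of 2:
  2^6 = 64 < 120 <= 128 = 2^7
So ceil(log2(5!)) = 7


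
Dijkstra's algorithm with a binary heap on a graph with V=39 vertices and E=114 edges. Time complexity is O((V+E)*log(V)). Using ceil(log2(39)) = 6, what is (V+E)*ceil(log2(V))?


Dijkstra with a binary heap: each vertex is extracted once, each edge may relax once.
Each heap operation costs O(log V).
V + E = 39 + 114 = 153
ceil(log2(39)) = 6 (since 2^5 = 32 < 39 <= 64 = 2^6)
Total heap work = (V+E) * ceil(log2(V)) = 153 * 6 = 918


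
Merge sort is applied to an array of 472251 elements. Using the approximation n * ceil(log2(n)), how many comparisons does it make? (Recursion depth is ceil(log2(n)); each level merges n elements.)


Merge sort divides the array into halves recursively.
Number of levels = ceil(log2(472251)) = 19
At each level, approximately n = 472251 comparisons are needed for merging.
Total comparisons ~ n * ceil(log2(n)) = 472251 * 19 = 8972769


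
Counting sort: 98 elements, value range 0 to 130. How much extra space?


n = 98 (output array)
k = 131 (count array for 131 distinct values)
Extra space = 98 + 131 = 229


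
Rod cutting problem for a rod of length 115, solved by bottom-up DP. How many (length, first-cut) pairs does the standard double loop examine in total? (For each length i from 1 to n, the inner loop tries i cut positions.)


For each subproblem length i = 1..115, the inner loop considers i possible first cuts.
Total = 1 + 2 + ... + 115
= 115*(115+1)/2
= 115*116/2 = 6670


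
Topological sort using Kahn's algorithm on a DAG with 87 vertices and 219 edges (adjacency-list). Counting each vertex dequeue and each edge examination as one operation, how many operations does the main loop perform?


Kahn's algorithm:
  1. Compute in-degrees: O(V + E)
  2. Process queue: each vertex dequeued once (O(V))
     each edge examined once (O(E))
Total = V + E = 87 + 219 = 306


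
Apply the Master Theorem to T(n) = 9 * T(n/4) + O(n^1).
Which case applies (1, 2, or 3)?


The Master Theorem: T(n) = a*T(n/b) + O(n^c)
  a = 9, b = 4, c = 1
log_b(a) = log_4(9) ~ 1.585
Compare b^c with a: 4^1 = 4 < 9, so c < log_b(a).
Since c < log_b(a), Case 1 applies.
T(n) = O(n^(log_4 9)) ~ O(n^1.585)
Master Theorem case = 1


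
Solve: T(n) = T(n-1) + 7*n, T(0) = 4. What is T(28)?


Expanding the recurrence:
T(28) = T(27) + 7*28
       = T(26) + 7*27 + 7*28
       ...
       = T(0) + 7*(1 + 2 + ... + 28)
       = 4 + 7 * 28*29/2
       = 4 + 7 * 406
       = 4 + 2842 = 2846


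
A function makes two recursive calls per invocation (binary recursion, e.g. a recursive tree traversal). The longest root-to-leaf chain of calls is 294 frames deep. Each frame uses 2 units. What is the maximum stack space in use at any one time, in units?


Binary recursion: the two calls run one after the other, so only one root-to-leaf chain of frames is on the stack at a time.
Maximum depth (longest chain) = 294 frames
Each frame = 2 units
Max stack space = 294 * 2 = 588


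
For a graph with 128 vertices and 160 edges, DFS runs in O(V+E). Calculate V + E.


A full DFS traversal visits each vertex once and examines each edge once.
V = 128
E = 160
Sum = 128 + 160 = 288


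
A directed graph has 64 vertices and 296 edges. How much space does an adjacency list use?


Adjacency list: one list head per vertex + one entry per edge
Vertex heads: 64
Edge entries: 296
Total = 64 + 296 = 360


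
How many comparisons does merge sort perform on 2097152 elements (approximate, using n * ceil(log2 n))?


Recursion depth: ceil(log2(2097152)) = 21
Each recursion level merges n = 2097152 elements
Total = 2097152 * 21 = 44040192


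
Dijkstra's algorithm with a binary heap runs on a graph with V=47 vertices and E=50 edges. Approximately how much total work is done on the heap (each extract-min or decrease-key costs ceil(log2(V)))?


Dijkstra with a binary heap: each vertex is extracted once, each edge may relax once.
Each heap operation costs O(log V).
V + E = 47 + 50 = 97
ceil(log2(47)) = 6 (since 2^5 = 32 < 47 <= 64 = 2^6)
Total heap work = (V+E) * ceil(log2(V)) = 97 * 6 = 582


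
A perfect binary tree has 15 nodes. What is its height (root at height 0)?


For a perfect binary tree of height h: n = 2^(h+1) - 1, so h = log2(n+1) - 1.
  n + 1 = 16 = 2^4
  log2(16) = 4
  height = 4 - 1 = 3


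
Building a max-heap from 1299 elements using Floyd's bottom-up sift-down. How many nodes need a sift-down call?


In a heap of 1299 elements (0-indexed array):
  Last element index: 1298
  Parent of last element: floor((1298 - 1) / 2) = 648
  Internal nodes: indices 0 to 648
  Count = floor(1299/2) = 649


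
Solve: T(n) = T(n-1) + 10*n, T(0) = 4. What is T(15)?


Expanding the recurrence:
T(15) = T(14) + 10*15
       = T(13) + 10*14 + 10*15
       ...
       = T(0) + 10*(1 + 2 + ... + 15)
       = 4 + 10 * 15*16/2
       = 4 + 10 * 120
       = 4 + 1200 = 1204


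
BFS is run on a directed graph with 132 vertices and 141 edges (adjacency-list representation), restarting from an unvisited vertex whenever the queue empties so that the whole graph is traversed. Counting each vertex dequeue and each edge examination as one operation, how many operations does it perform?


A full BFS traversal dequeues each vertex exactly once and examines each directed edge exactly once.
V = 132 (vertex processing cost)
E = 141 (edge examination cost)
Total operations proportional to V + E = 132 + 141 = 273


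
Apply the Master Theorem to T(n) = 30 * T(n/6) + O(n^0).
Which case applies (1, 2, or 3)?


The Master Theorem: T(n) = a*T(n/b) + O(n^c)
  a = 30, b = 6, c = 0
log_b(a) = log_6(30) ~ 1.898
Compare b^c with a: 6^0 = 1 < 30, so c < log_b(a).
Since c < log_b(a), Case 1 applies.
T(n) = O(n^(log_6 30)) ~ O(n^1.898)
Master Theorem case = 1


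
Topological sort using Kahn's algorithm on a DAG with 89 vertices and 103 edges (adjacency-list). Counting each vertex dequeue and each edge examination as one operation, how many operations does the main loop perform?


Kahn's algorithm:
  1. Compute in-degrees: O(V + E)
  2. Process queue: each vertex dequeued once (O(V))
     each edge examined once (O(E))
Total = V + E = 89 + 103 = 192


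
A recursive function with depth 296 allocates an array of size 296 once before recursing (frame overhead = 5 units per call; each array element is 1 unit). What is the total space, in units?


Array allocation: 296 units (allocated once)
Stack frames: 296 deep * 5 per frame = 1480 units
Total = 296 + 1480 = 1776


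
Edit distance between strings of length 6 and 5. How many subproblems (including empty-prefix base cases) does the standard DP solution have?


The table includes base cases (empty prefixes).
Rows: (m+1) = 7
Columns: (n+1) = 6
Total = 7 * 6 = 42


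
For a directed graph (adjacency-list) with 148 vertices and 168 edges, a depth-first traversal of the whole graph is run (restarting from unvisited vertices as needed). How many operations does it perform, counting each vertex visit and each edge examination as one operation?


A full DFS traversal visits each vertex once and examines each edge once.
V = 148
E = 168
Sum = 148 + 168 = 316


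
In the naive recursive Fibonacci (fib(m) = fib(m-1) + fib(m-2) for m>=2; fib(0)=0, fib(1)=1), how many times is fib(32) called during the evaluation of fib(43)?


Let N(m) = number of times fib(m) is called while evaluating fib(43).
N(43) = 1 (the initial call).
N(42) = 1 (only fib(43) calls it).
For 1 <= m <= 41: fib(m) is called by fib(m+1) and fib(m+2), so
  N(m) = N(m+1) + N(m+2).
fib(0) is called only by fib(2), so N(0) = N(2).
Walk down from m=43:
  N(43)=1, N(42)=1, N(41)=2, N(40)=3, N(39)=5, N(38)=8, N(37)=13, N(36)=21, N(35)=34, N(34)=55, N(33)=89, N(32)=144
N(32) = 144


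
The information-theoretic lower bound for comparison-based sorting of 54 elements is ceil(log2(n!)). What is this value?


A binary decision tree of height h has at most 2^h leaves and needs at least n! of them, so h >= ceil(log2(n!)).
54! is far too large to multiply out, so use Stirling's series:
  ln(n!) ~ n ln n - n + (1/2) ln(2 pi n) + 1/(12n)  (error below 1/(360 n^3), negligible here)
  ln(54) = 3.9889840
  n ln n = 54 * 3.9889840 = 215.4051
  (1/2) ln(2 pi * 54) = (1/2) ln(339.2920) = 2.9134
  1/(12*54) = 0.0015
  ln(54!) ~ 215.4051 - 54 + 2.9134 + 0.0015 = 164.3200
Convert to base 2: log2(54!) = 164.3200 / ln 2 = 164.3200 / 0.69314718 = 237.0636
ceil(237.0636) = 238


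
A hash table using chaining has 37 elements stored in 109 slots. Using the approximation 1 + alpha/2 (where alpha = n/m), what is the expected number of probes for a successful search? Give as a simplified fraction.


Load factor alpha = n/m = 37/109
Expected probes = 1 + alpha/2 = 1 + 37/(2*109)
= 1 + 37/218
= 218/218 + 37/218
= 255/218


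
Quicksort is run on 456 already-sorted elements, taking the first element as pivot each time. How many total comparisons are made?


Sum of comparisons per partition:
455 + 454 + ... + 1 + 0
= 456 * (456 - 1) / 2
= 456 * 455 / 2
= 103740


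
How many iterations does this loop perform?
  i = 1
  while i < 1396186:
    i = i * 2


The loop variable doubles each iteration:
i = 1 -> 2 -> 4 -> 8 -> 16 -> 32 -> 64 -> 128 -> 256 -> 512 -> 1024 -> 2048 -> 4096 -> 8192 -> 16384 -> 32768 -> 65536 -> 131072 -> 262144 -> 524288 -> 1048576 -> 2097152 (stop, 2097152 >= 1396186)
Number of doublings = ceil(log2(1396186)) = 21


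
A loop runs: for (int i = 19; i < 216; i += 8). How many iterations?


Loop starts at i = 19, increments by 8, stops when i >= 216.
Number of iterations = ceil((216 - 19) / 8)
= ceil(197 / 8)
= 25


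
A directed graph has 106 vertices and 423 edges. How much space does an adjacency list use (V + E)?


Adjacency list: one list head per vertex + one entry per edge
Vertex heads: 106
Edge entries: 423
Total = 106 + 423 = 529


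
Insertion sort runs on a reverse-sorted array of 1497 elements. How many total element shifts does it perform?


Sum of shifts = 1 + 2 + 3 + ... + 1496
= 1497 * 1496 / 2
= 2239512 / 2
= 1119756


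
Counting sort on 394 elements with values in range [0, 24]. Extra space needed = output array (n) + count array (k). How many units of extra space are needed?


Output array size: 394 (to store sorted result)
Count array size: 25 (one slot per possible value, range 0 to 24)
Total extra space = 394 + 25 = 419


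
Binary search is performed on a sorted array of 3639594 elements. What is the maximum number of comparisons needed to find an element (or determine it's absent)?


Binary search halves the search space each comparison:
  Step 1: search space = 3639594 -> 1819797
  Step 2: search space = 1819797 -> 909898
  Step 3: search space = 909898 -> 454949
  Step 4: search space = 454949 -> 227474
  Step 5: search space = 227474 -> 113737
  Step 6: search space = 113737 -> 56868
  Step 7: search space = 56868 -> 28434
  Step 8: search space = 28434 -> 14217
  Step 9: search space = 14217 -> 7108
  Step 10: search space = 7108 -> 3554
  Step 11: search space = 3554 -> 1777
  Step 12: search space = 1777 -> 888
  Step 13: search space = 888 -> 444
  Step 14: search space = 444 -> 222
  Step 15: search space = 222 -> 111
  Step 16: search space = 111 -> 55
  Step 17: search space = 55 -> 27
  Step 18: search space = 27 -> 13
  Step 19: search space = 13 -> 6
  Step 20: search space = 6 -> 3
  Step 21: search space = 3 -> 1
  Step 22: search space = 1 (final check)
Maximum comparisons = floor(log2(3639594)) + 1 = 21 + 1 = 22


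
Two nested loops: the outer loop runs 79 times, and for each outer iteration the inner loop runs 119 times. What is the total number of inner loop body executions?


Outer loop: 79 iterations
Inner loop: 119 iterations per outer iteration
Total = 79 * 119 = 9401


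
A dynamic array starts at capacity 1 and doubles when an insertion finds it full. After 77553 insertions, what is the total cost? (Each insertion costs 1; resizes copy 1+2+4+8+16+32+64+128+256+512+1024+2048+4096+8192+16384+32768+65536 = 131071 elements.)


Insertion cost: 77553 (one per element)
Resizes occur just before inserting elements 2, 3, 5, 9, ...
Elements copied at each resize: 1 + 2 + 4 + 8 + 16 + 32 + 64 + 128 + 256 + 512 + 1024 + 2048 + 4096 + 8192 + 16384 + 32768 + 65536
Sum of copies = 131071 (geometric series: 2^k - 1)
Total = 77553 + 131071 = 208624


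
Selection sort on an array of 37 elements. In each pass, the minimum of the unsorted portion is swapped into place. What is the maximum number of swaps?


Selection sort performs one swap per pass:
  Pass 1: find min in positions 0 to 36, swap with position 0
  Pass 2: find min in positions 1 to 36, swap with position 1
  Pass 3: find min in positions 2 to 36, swap with position 2
  Pass 4: find min in positions 3 to 36, swap with position 3
  Pass 5: find min in positions 4 to 36, swap with position 4
  ... (31 more passes)
Total passes (and swaps) = n - 1 = 37 - 1 = 36


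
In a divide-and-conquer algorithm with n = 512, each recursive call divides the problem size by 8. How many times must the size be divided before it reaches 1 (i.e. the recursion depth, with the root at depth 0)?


Number of divisions = log_8(512)
Sizes: 512 -> 64 -> 8 -> 1 (3 divisions)
Recursion depth = 3


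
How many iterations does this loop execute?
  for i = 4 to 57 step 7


The loop variable i takes values starting at 4 and increments by 7 each iteration.
Sequence: i = 4, 11, 18, 25, 32, 39, 46, 53
The upper bound 57 is inclusive, so the count is floor((last - first) / step) + 1:
floor((57 - 4) / 7) + 1 = floor(53/7) + 1 = 7 + 1 = 8


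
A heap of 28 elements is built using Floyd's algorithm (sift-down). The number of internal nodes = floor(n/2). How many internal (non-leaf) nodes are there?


Leaf nodes occupy roughly half the array.
Sift-down is called for each internal node, starting from the last one.
Internal nodes = floor(n/2) = floor(28/2) = 14


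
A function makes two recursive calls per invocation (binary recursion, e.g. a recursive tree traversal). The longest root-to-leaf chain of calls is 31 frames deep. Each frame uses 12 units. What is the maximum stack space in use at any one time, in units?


Binary recursion: the two calls run one after the other, so only one root-to-leaf chain of frames is on the stack at a time.
Maximum depth (longest chain) = 31 frames
Each frame = 12 units
Max stack space = 31 * 12 = 372


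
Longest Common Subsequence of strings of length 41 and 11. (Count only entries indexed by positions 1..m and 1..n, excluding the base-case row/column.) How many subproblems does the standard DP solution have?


DP table indexed by positions in both strings.
First string: 41 positions
Second string: 11 positions
Total = 41 * 11 = 451
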